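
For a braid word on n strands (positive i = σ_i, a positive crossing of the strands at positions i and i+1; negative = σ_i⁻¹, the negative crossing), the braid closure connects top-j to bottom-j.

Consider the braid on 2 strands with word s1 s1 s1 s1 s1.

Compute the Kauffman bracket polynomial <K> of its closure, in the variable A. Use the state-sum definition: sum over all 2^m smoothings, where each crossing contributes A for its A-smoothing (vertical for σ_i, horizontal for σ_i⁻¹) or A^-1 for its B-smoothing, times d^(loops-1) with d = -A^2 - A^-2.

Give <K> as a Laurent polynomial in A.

-A^7 - A^-1 + A^-5 - A^-9 + A^-13

Derivation:
Braid: s1 s1 s1 s1 s1 on 2 strands, 5 crossings.
Writhe w = (#positive) - (#negative) = 5 - 0 = 5.
Enumerate smoothing states for the bracket polynomial. There are 2^5 = 32 states.
Each crossing splits two ways (0=vertical, 1=horizontal). The state's weight is A^(#A-smoothings - #B-smoothings) * d^(loops - 1).
  state 00000: A-exp=+5, loops=2, term = A^5 * d^1
  state 00001: A-exp=+3, loops=1, term = A^3 * d^0
  state 00010: A-exp=+3, loops=1, term = A^3 * d^0
  state 00011: A-exp=+1, loops=2, term = A^1 * d^1
  state 00100: A-exp=+3, loops=1, term = A^3 * d^0
  state 00101: A-exp=+1, loops=2, term = A^1 * d^1
  state 00110: A-exp=+1, loops=2, term = A^1 * d^1
  state 00111: A-exp=-1, loops=3, term = A^-1 * d^2
  state 01000: A-exp=+3, loops=1, term = A^3 * d^0
  state 01001: A-exp=+1, loops=2, term = A^1 * d^1
  state 01010: A-exp=+1, loops=2, term = A^1 * d^1
  state 01011: A-exp=-1, loops=3, term = A^-1 * d^2
  state 01100: A-exp=+1, loops=2, term = A^1 * d^1
  state 01101: A-exp=-1, loops=3, term = A^-1 * d^2
  state 01110: A-exp=-1, loops=3, term = A^-1 * d^2
  state 01111: A-exp=-3, loops=4, term = A^-3 * d^3
  state 10000: A-exp=+3, loops=1, term = A^3 * d^0
  state 10001: A-exp=+1, loops=2, term = A^1 * d^1
  state 10010: A-exp=+1, loops=2, term = A^1 * d^1
  state 10011: A-exp=-1, loops=3, term = A^-1 * d^2
  state 10100: A-exp=+1, loops=2, term = A^1 * d^1
  state 10101: A-exp=-1, loops=3, term = A^-1 * d^2
  state 10110: A-exp=-1, loops=3, term = A^-1 * d^2
  state 10111: A-exp=-3, loops=4, term = A^-3 * d^3
  state 11000: A-exp=+1, loops=2, term = A^1 * d^1
  state 11001: A-exp=-1, loops=3, term = A^-1 * d^2
  state 11010: A-exp=-1, loops=3, term = A^-1 * d^2
  state 11011: A-exp=-3, loops=4, term = A^-3 * d^3
  state 11100: A-exp=-1, loops=3, term = A^-1 * d^2
  state 11101: A-exp=-3, loops=4, term = A^-3 * d^3
  state 11110: A-exp=-3, loops=4, term = A^-3 * d^3
  state 11111: A-exp=-5, loops=5, term = A^-5 * d^4
Collect the terms by A-exponent (count of states per loop number):
Powers of d = -A^2 - A^-2: d^2 = A^4 + 2 + A^-4; d^3 = -A^6 - 3*A^2 - 3*A^-2 - A^-6; d^4 = A^8 + 4*A^4 + 6 + 4*A^-4 + A^-8.
  A^5 * (d) = -A^7 - A^3
  A^3 * (5) = 5*A^3
  A^1 * (10*d) = -10*A^3 - 10*A^-1
  A^-1 * (10*d^2) = 10*A^3 + 20*A^-1 + 10*A^-5
  A^-3 * (5*d^3) = -5*A^3 - 15*A^-1 - 15*A^-5 - 5*A^-9
  A^-5 * (d^4) = A^3 + 4*A^-1 + 6*A^-5 + 4*A^-9 + A^-13
Summing the groups: <K> = -A^7 - A^-1 + A^-5 - A^-9 + A^-13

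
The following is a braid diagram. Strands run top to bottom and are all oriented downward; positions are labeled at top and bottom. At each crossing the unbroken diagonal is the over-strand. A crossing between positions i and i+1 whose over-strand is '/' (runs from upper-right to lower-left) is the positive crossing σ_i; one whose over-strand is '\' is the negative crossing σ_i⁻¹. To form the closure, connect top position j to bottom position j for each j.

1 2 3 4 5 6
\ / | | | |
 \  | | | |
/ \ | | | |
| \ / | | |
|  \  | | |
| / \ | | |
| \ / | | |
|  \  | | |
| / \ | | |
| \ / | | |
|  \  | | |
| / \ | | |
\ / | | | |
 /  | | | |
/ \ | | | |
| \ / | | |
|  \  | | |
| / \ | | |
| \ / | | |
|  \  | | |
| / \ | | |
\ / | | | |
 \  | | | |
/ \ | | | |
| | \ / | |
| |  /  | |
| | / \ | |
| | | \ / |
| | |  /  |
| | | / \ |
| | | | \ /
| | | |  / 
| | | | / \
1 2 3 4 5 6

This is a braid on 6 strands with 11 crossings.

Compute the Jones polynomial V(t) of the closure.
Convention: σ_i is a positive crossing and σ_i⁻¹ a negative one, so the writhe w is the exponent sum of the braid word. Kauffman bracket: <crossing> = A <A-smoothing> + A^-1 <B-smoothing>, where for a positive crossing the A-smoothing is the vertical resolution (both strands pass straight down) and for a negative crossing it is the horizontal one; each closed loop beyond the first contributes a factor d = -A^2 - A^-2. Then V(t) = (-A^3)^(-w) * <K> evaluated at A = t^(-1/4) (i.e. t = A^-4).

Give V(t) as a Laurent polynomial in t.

t^-2 - t^-3 + 3*t^-4 - 3*t^-5 + 3*t^-6 - 3*t^-7 + 2*t^-8 - t^-9

Derivation:
Reading the diagram top to bottom ('/'-over between positions i,i+1 = s_i, '\'-over = s_i^-1): braid word = s1^-1 s2^-1 s2^-1 s2^-1 s1 s2^-1 s2^-1 s1^-1 s3 s4 s5.
The presented braid s1^-1 s2^-1 s2^-1 s2^-1 s1 s2^-1 s2^-1 s1^-1 s3 s4 s5 on 6 strands reduces by inverse Markov moves (closure unchanged at each step):
  Destabilize: the word has the form β·s5 where s5 occurs only as the final letter (β ∈ B_5); drop it and the last strand → 5 strands.
  Destabilize: the word has the form β·s4 where s4 occurs only as the final letter (β ∈ B_4); drop it and the last strand → 4 strands.
  Destabilize: the word has the form β·s3 where s3 occurs only as the final letter (β ∈ B_3); drop it and the last strand → 3 strands.
Reduced to β = s1^-1 s2^-1 s2^-1 s2^-1 s1 s2^-1 s2^-1 s1^-1 on 3 strands, 8 crossings.
Compute on β:
Braid: s1^-1 s2^-1 s2^-1 s2^-1 s1 s2^-1 s2^-1 s1^-1 on 3 strands, 8 crossings.
Writhe w = (#positive) - (#negative) = 1 - 7 = -6.
Computing the Kauffman bracket via state sum. There are 2^8 = 256 states.
For each crossing: s=0 is the vertical smoothing, s=1 horizontal. Crossing k contributes A^(sign_k * (1 - 2*s_k)); loop factor d = -A^2 - A^-2.
Tabulate the states by total A-exponent and number of loops L (A-exp: L × count):
  A^8: L=6 ×1
  A^6: L=5 ×8
  A^4: L=4 ×27, L=6 ×1
  A^2: L=3 ×49, L=5 ×7
  A^0: L=2 ×49, L=4 ×21
  A^-2: L=1 ×22, L=3 ×34
  A^-4: L=2 ×27, L=4 ×1
  A^-6: L=1 ×5, L=3 ×3
  A^-8: L=2 ×1
Each group contributes A^e * Σ count * d^(L-1):
Powers of d = -A^2 - A^-2: d^2 = A^4 + 2 + A^-4; d^3 = -A^6 - 3*A^2 - 3*A^-2 - A^-6; d^4 = A^8 + 4*A^4 + 6 + 4*A^-4 + A^-8; d^5 = -A^10 - 5*A^6 - 10*A^2 - 10*A^-2 - 5*A^-6 - A^-10.
  A^8 * (d^5) = -A^18 - 5*A^14 - 10*A^10 - 10*A^6 - 5*A^2 - A^-2
  A^6 * (8*d^4) = 8*A^14 + 32*A^10 + 48*A^6 + 32*A^2 + 8*A^-2
  A^4 * (27*d^3 + d^5) = -A^14 - 32*A^10 - 91*A^6 - 91*A^2 - 32*A^-2 - A^-6
  A^2 * (49*d^2 + 7*d^4) = 7*A^10 + 77*A^6 + 140*A^2 + 77*A^-2 + 7*A^-6
  A^0 * (49*d + 21*d^3) = -21*A^6 - 112*A^2 - 112*A^-2 - 21*A^-6
  A^-2 * (22 + 34*d^2) = 34*A^2 + 90*A^-2 + 34*A^-6
  A^-4 * (27*d + d^3) = -A^2 - 30*A^-2 - 30*A^-6 - A^-10
  A^-6 * (5 + 3*d^2) = 3*A^-2 + 11*A^-6 + 3*A^-10
  A^-8 * (d) = -A^-6 - A^-10
Summing the groups: <K> = -A^18 + 2*A^14 - 3*A^10 + 3*A^6 - 3*A^2 + 3*A^-2 - A^-6 + A^-10
Normalise by the writhe: (-A^3)^(-w) = (-A^3)^(6) = A^18, so f(A) = A^18 * <K> = -A^36 + 2*A^32 - 3*A^28 + 3*A^24 - 3*A^20 + 3*A^16 - A^12 + A^8.
Substitute A = t^(-1/4), i.e. A^e → t^(-e/4): V(t) = t^-2 - t^-3 + 3*t^-4 - 3*t^-5 + 3*t^-6 - 3*t^-7 + 2*t^-8 - t^-9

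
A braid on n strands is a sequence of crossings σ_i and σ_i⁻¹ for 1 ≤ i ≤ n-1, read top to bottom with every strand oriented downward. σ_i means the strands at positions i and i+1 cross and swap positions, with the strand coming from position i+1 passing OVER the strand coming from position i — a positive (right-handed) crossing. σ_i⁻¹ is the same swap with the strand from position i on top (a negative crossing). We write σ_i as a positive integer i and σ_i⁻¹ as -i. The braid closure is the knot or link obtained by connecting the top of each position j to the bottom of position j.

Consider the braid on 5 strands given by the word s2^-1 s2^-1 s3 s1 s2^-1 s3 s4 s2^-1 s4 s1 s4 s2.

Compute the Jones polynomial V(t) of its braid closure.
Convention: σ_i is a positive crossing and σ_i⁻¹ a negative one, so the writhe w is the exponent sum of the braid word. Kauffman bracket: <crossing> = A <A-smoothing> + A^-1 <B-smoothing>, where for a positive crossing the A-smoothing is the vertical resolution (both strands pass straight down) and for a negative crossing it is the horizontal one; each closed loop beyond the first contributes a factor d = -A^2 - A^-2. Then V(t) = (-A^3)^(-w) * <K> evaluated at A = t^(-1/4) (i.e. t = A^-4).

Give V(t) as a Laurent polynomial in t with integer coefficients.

-t^8 + 3*t^7 - 5*t^6 + 8*t^5 - 10*t^4 + 10*t^3 - 10*t^2 + 8*t - 4 + 3*t^-1 - t^-2

Derivation:
The presented braid s2^-1 s2^-1 s3 s1 s2^-1 s3 s4 s2^-1 s4 s1 s4 s2 on 5 strands reduces by inverse Markov moves (closure unchanged at each step):
  Deconjugate: the word is γ·β·γ⁻¹ with γ = s2^-1 (prefix) and γ⁻¹ = s2 (suffix); strip both.
Reduced to β = s2^-1 s3 s1 s2^-1 s3 s4 s2^-1 s4 s1 s4 on 5 strands, 10 crossings.
Compute on β:
Braid: s2^-1 s3 s1 s2^-1 s3 s4 s2^-1 s4 s1 s4 on 5 strands, 10 crossings.
Writhe w = (#positive) - (#negative) = 7 - 3 = 4.
State-sum expansion of <K>. There are 2^10 = 1024 states.
Smooth each crossing (0=||, 1=⌣⌢); contribution A^(Σ sign_k(1-2s_k)) * d^(L-1).
Tabulate the states by total A-exponent and number of loops L (A-exp: L × count):
  A^10: L=6 ×1
  A^8: L=5 ×10
  A^6: L=4 ×42, L=6 ×3
  A^4: L=3 ×95, L=5 ×24, L=7 ×1
  A^2: L=2 ×117, L=4 ×86, L=6 ×7
  A^0: L=1 ×63, L=3 ×157, L=5 ×32
  A^-2: L=2 ×120, L=4 ×87, L=6 ×3
  A^-4: L=3 ×99, L=5 ×21
  A^-6: L=4 ×43, L=6 ×2
  A^-8: L=5 ×10
  A^-10: L=6 ×1
Each group contributes A^e * Σ count * d^(L-1):
Powers of d = -A^2 - A^-2: d^2 = A^4 + 2 + A^-4; d^3 = -A^6 - 3*A^2 - 3*A^-2 - A^-6; d^4 = A^8 + 4*A^4 + 6 + 4*A^-4 + A^-8; d^5 = -A^10 - 5*A^6 - 10*A^2 - 10*A^-2 - 5*A^-6 - A^-10; d^6 = A^12 + 6*A^8 + 15*A^4 + 20 + 15*A^-4 + 6*A^-8 + A^-12.
  A^10 * (d^5) = -A^20 - 5*A^16 - 10*A^12 - 10*A^8 - 5*A^4 - 1
  A^8 * (10*d^4) = 10*A^16 + 40*A^12 + 60*A^8 + 40*A^4 + 10
  A^6 * (42*d^3 + 3*d^5) = -3*A^16 - 57*A^12 - 156*A^8 - 156*A^4 - 57 - 3*A^-4
  A^4 * (95*d^2 + 24*d^4 + d^6) = A^16 + 30*A^12 + 206*A^8 + 354*A^4 + 206 + 30*A^-4 + A^-8
  A^2 * (117*d + 86*d^3 + 7*d^5) = -7*A^12 - 121*A^8 - 445*A^4 - 445 - 121*A^-4 - 7*A^-8
  A^0 * (63 + 157*d^2 + 32*d^4) = 32*A^8 + 285*A^4 + 569 + 285*A^-4 + 32*A^-8
  A^-2 * (120*d + 87*d^3 + 3*d^5) = -3*A^8 - 102*A^4 - 411 - 411*A^-4 - 102*A^-8 - 3*A^-12
  A^-4 * (99*d^2 + 21*d^4) = 21*A^4 + 183 + 324*A^-4 + 183*A^-8 + 21*A^-12
  A^-6 * (43*d^3 + 2*d^5) = -2*A^4 - 53 - 149*A^-4 - 149*A^-8 - 53*A^-12 - 2*A^-16
  A^-8 * (10*d^4) = 10 + 40*A^-4 + 60*A^-8 + 40*A^-12 + 10*A^-16
  A^-10 * (d^5) = -1 - 5*A^-4 - 10*A^-8 - 10*A^-12 - 5*A^-16 - A^-20
Summing the groups: <K> = -A^20 + 3*A^16 - 4*A^12 + 8*A^8 - 10*A^4 + 10 - 10*A^-4 + 8*A^-8 - 5*A^-12 + 3*A^-16 - A^-20
Normalise by the writhe: (-A^3)^(-w) = (-A^3)^(-4) = A^-12, so f(A) = A^-12 * <K> = -A^8 + 3*A^4 - 4 + 8*A^-4 - 10*A^-8 + 10*A^-12 - 10*A^-16 + 8*A^-20 - 5*A^-24 + 3*A^-28 - A^-32.
Substitute A = t^(-1/4), i.e. A^e → t^(-e/4): V(t) = -t^8 + 3*t^7 - 5*t^6 + 8*t^5 - 10*t^4 + 10*t^3 - 10*t^2 + 8*t - 4 + 3*t^-1 - t^-2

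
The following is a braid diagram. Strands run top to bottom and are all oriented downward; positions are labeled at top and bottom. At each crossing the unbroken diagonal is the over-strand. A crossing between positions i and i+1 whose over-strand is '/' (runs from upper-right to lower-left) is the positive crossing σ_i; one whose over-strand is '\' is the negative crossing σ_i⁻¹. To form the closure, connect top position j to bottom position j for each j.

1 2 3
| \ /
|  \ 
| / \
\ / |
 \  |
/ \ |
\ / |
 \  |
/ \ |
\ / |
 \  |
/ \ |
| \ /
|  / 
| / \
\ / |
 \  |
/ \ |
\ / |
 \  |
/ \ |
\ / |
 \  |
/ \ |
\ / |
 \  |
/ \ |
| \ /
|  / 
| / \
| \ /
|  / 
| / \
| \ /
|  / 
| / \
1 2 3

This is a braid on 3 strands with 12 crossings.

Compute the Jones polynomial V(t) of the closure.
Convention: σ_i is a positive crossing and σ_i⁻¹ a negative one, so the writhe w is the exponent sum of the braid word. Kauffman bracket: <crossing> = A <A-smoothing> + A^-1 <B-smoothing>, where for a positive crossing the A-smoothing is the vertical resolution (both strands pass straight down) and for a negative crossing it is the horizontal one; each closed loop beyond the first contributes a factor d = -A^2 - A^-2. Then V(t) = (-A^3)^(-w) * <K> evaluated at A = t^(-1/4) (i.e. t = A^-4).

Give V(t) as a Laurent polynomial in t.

-t + 2 - 3*t^-1 + 6*t^-2 - 6*t^-3 + 7*t^-4 - 7*t^-5 + 6*t^-6 - 4*t^-7 + 2*t^-8 - t^-9

Derivation:
Reading the diagram top to bottom ('/'-over between positions i,i+1 = s_i, '\'-over = s_i^-1): braid word = s2^-1 s1^-1 s1^-1 s1^-1 s2 s1^-1 s1^-1 s1^-1 s1^-1 s2 s2 s2.
The presented braid s2^-1 s1^-1 s1^-1 s1^-1 s2 s1^-1 s1^-1 s1^-1 s1^-1 s2 s2 s2 on 3 strands reduces by inverse Markov moves (closure unchanged at each step):
  Deconjugate: the word is γ·β·γ⁻¹ with γ = s2^-1 (prefix) and γ⁻¹ = s2 (suffix); strip both.
Reduced to β = s1^-1 s1^-1 s1^-1 s2 s1^-1 s1^-1 s1^-1 s1^-1 s2 s2 on 3 strands, 10 crossings.
Compute on β:
Braid: s1^-1 s1^-1 s1^-1 s2 s1^-1 s1^-1 s1^-1 s1^-1 s2 s2 on 3 strands, 10 crossings.
Writhe w = (#positive) - (#negative) = 3 - 7 = -4.
Computing the Kauffman bracket via state sum. There are 2^10 = 1024 states.
For each crossing: s=0 is the vertical smoothing, s=1 horizontal. Crossing k contributes A^(sign_k * (1 - 2*s_k)); loop factor d = -A^2 - A^-2.
Tabulate the states by total A-exponent and number of loops L (A-exp: L × count):
  A^10: L=8 ×1
  A^8: L=7 ×10
  A^6: L=6 ×44, L=8 ×1
  A^4: L=5 ×112, L=7 ×8
  A^2: L=4 ×182, L=6 ×28
  A^0: L=3 ×194, L=5 ×58
  A^-2: L=2 ×130, L=4 ×79, L=6 ×1
  A^-4: L=1 ×45, L=3 ×70, L=5 ×5
  A^-6: L=2 ×36, L=4 ×9
  A^-8: L=3 ×10
  A^-10: L=4 ×1
Each group contributes A^e * Σ count * d^(L-1):
Powers of d = -A^2 - A^-2: d^2 = A^4 + 2 + A^-4; d^3 = -A^6 - 3*A^2 - 3*A^-2 - A^-6; d^4 = A^8 + 4*A^4 + 6 + 4*A^-4 + A^-8; d^5 = -A^10 - 5*A^6 - 10*A^2 - 10*A^-2 - 5*A^-6 - A^-10; d^6 = A^12 + 6*A^8 + 15*A^4 + 20 + 15*A^-4 + 6*A^-8 + A^-12; d^7 = -A^14 - 7*A^10 - 21*A^6 - 35*A^2 - 35*A^-2 - 21*A^-6 - 7*A^-10 - A^-14.
  A^10 * (d^7) = -A^24 - 7*A^20 - 21*A^16 - 35*A^12 - 35*A^8 - 21*A^4 - 7 - A^-4
  A^8 * (10*d^6) = 10*A^20 + 60*A^16 + 150*A^12 + 200*A^8 + 150*A^4 + 60 + 10*A^-4
  A^6 * (44*d^5 + d^7) = -A^20 - 51*A^16 - 241*A^12 - 475*A^8 - 475*A^4 - 241 - 51*A^-4 - A^-8
  A^4 * (112*d^4 + 8*d^6) = 8*A^16 + 160*A^12 + 568*A^8 + 832*A^4 + 568 + 160*A^-4 + 8*A^-8
  A^2 * (182*d^3 + 28*d^5) = -28*A^12 - 322*A^8 - 826*A^4 - 826 - 322*A^-4 - 28*A^-8
  A^0 * (194*d^2 + 58*d^4) = 58*A^8 + 426*A^4 + 736 + 426*A^-4 + 58*A^-8
  A^-2 * (130*d + 79*d^3 + d^5) = -A^8 - 84*A^4 - 377 - 377*A^-4 - 84*A^-8 - A^-12
  A^-4 * (45 + 70*d^2 + 5*d^4) = 5*A^4 + 90 + 215*A^-4 + 90*A^-8 + 5*A^-12
  A^-6 * (36*d + 9*d^3) = -9 - 63*A^-4 - 63*A^-8 - 9*A^-12
  A^-8 * (10*d^2) = 10*A^-4 + 20*A^-8 + 10*A^-12
  A^-10 * (d^3) = -A^-4 - 3*A^-8 - 3*A^-12 - A^-16
Summing the groups: <K> = -A^24 + 2*A^20 - 4*A^16 + 6*A^12 - 7*A^8 + 7*A^4 - 6 + 6*A^-4 - 3*A^-8 + 2*A^-12 - A^-16
Normalise by the writhe: (-A^3)^(-w) = (-A^3)^(4) = A^12, so f(A) = A^12 * <K> = -A^36 + 2*A^32 - 4*A^28 + 6*A^24 - 7*A^20 + 7*A^16 - 6*A^12 + 6*A^8 - 3*A^4 + 2 - A^-4.
Substitute A = t^(-1/4), i.e. A^e → t^(-e/4): V(t) = -t + 2 - 3*t^-1 + 6*t^-2 - 6*t^-3 + 7*t^-4 - 7*t^-5 + 6*t^-6 - 4*t^-7 + 2*t^-8 - t^-9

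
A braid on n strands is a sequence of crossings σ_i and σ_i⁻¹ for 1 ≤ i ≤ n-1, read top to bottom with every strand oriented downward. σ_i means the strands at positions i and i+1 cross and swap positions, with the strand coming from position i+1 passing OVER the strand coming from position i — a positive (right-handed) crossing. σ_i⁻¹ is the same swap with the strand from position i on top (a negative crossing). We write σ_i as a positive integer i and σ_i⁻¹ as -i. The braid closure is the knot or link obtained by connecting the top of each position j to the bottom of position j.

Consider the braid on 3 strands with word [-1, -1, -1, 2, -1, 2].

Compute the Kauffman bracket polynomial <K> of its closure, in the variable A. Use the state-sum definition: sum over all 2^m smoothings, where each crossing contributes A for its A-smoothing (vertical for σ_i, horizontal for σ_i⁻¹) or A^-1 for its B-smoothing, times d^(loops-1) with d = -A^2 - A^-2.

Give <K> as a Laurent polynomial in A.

Braid: s1^-1 s1^-1 s1^-1 s2 s1^-1 s2 on 3 strands, 6 crossings.
Writhe w = (#positive) - (#negative) = 2 - 4 = -2.
Enumerate smoothing states for the bracket polynomial. There are 2^6 = 64 states.
Each crossing splits two ways (0=vertical, 1=horizontal). The state's weight is A^(#A-smoothings - #B-smoothings) * d^(loops - 1).
Tabulate the states by total A-exponent and number of loops L (A-exp: L × count):
  A^6: L=5 ×1
  A^4: L=4 ×6
  A^2: L=3 ×15
  A^0: L=2 ×19, L=4 ×1
  A^-2: L=1 ×11, L=3 ×4
  A^-4: L=2 ×6
  A^-6: L=3 ×1
Each group contributes A^e * Σ count * d^(L-1):
Powers of d = -A^2 - A^-2: d^2 = A^4 + 2 + A^-4; d^3 = -A^6 - 3*A^2 - 3*A^-2 - A^-6; d^4 = A^8 + 4*A^4 + 6 + 4*A^-4 + A^-8.
  A^6 * (d^4) = A^14 + 4*A^10 + 6*A^6 + 4*A^2 + A^-2
  A^4 * (6*d^3) = -6*A^10 - 18*A^6 - 18*A^2 - 6*A^-2
  A^2 * (15*d^2) = 15*A^6 + 30*A^2 + 15*A^-2
  A^0 * (19*d + d^3) = -A^6 - 22*A^2 - 22*A^-2 - A^-6
  A^-2 * (11 + 4*d^2) = 4*A^2 + 19*A^-2 + 4*A^-6
  A^-4 * (6*d) = -6*A^-2 - 6*A^-6
  A^-6 * (d^2) = A^-2 + 2*A^-6 + A^-10
Summing the groups: <K> = A^14 - 2*A^10 + 2*A^6 - 2*A^2 + 2*A^-2 - A^-6 + A^-10

Answer: A^14 - 2*A^10 + 2*A^6 - 2*A^2 + 2*A^-2 - A^-6 + A^-10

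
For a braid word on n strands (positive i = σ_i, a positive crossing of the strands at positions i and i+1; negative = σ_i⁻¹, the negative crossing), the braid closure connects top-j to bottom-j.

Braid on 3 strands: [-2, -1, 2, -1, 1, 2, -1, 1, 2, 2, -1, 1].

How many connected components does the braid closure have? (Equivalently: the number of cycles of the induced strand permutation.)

Track the strand permutation on 3 strands, starting from identity.
  step 1: s2^-1 swaps positions 2,3 -> [1 3 2]
  step 2: s1^-1 swaps positions 1,2 -> [3 1 2]
  step 3: s2 swaps positions 2,3 -> [3 2 1]
  step 4: s1^-1 swaps positions 1,2 -> [2 3 1]
  step 5: s1 swaps positions 1,2 -> [3 2 1]
  step 6: s2 swaps positions 2,3 -> [3 1 2]
  step 7: s1^-1 swaps positions 1,2 -> [1 3 2]
  step 8: s1 swaps positions 1,2 -> [3 1 2]
  step 9: s2 swaps positions 2,3 -> [3 2 1]
  step 10: s2 swaps positions 2,3 -> [3 1 2]
  step 11: s1^-1 swaps positions 1,2 -> [1 3 2]
  step 12: s1 swaps positions 1,2 -> [3 1 2]
Final permutation (position -> original strand): [3 1 2]
Closure components = cycle count of this permutation = 1.

Answer: 1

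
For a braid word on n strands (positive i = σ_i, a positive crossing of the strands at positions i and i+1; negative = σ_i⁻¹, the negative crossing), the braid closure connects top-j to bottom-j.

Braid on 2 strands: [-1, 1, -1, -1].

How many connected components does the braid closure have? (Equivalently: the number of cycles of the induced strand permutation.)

2

Derivation:
Track the strand permutation on 2 strands, starting from identity.
  step 1: s1^-1 swaps positions 1,2 -> [2 1]
  step 2: s1 swaps positions 1,2 -> [1 2]
  step 3: s1^-1 swaps positions 1,2 -> [2 1]
  step 4: s1^-1 swaps positions 1,2 -> [1 2]
Final permutation (position -> original strand): [1 2]
Closure components = cycle count of this permutation = 2.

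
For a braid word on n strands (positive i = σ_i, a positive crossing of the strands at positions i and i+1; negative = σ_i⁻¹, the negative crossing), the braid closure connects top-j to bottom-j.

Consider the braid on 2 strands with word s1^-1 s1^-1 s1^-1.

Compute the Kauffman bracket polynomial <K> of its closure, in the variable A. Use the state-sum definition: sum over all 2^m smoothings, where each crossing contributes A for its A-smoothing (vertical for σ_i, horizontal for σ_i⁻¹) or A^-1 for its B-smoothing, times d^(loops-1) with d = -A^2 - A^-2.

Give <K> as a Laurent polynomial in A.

A^7 - A^3 - A^-5

Derivation:
Braid: s1^-1 s1^-1 s1^-1 on 2 strands, 3 crossings.
Writhe w = (#positive) - (#negative) = 0 - 3 = -3.
Enumerate smoothing states for the bracket polynomial. There are 2^3 = 8 states.
For each crossing: s=0 is the vertical smoothing, s=1 horizontal. Crossing k contributes A^(sign_k * (1 - 2*s_k)); loop factor d = -A^2 - A^-2.
  state 000: A-exp=-3, loops=2, term = A^-3 * d^1
  state 001: A-exp=-1, loops=1, term = A^-1 * d^0
  state 010: A-exp=-1, loops=1, term = A^-1 * d^0
  state 011: A-exp=+1, loops=2, term = A^1 * d^1
  state 100: A-exp=-1, loops=1, term = A^-1 * d^0
  state 101: A-exp=+1, loops=2, term = A^1 * d^1
  state 110: A-exp=+1, loops=2, term = A^1 * d^1
  state 111: A-exp=+3, loops=3, term = A^3 * d^2
Collect the terms by A-exponent (count of states per loop number):
Powers of d = -A^2 - A^-2: d^2 = A^4 + 2 + A^-4.
  A^3 * (d^2) = A^7 + 2*A^3 + A^-1
  A^1 * (3*d) = -3*A^3 - 3*A^-1
  A^-1 * (3) = 3*A^-1
  A^-3 * (d) = -A^-1 - A^-5
Summing the groups: <K> = A^7 - A^3 - A^-5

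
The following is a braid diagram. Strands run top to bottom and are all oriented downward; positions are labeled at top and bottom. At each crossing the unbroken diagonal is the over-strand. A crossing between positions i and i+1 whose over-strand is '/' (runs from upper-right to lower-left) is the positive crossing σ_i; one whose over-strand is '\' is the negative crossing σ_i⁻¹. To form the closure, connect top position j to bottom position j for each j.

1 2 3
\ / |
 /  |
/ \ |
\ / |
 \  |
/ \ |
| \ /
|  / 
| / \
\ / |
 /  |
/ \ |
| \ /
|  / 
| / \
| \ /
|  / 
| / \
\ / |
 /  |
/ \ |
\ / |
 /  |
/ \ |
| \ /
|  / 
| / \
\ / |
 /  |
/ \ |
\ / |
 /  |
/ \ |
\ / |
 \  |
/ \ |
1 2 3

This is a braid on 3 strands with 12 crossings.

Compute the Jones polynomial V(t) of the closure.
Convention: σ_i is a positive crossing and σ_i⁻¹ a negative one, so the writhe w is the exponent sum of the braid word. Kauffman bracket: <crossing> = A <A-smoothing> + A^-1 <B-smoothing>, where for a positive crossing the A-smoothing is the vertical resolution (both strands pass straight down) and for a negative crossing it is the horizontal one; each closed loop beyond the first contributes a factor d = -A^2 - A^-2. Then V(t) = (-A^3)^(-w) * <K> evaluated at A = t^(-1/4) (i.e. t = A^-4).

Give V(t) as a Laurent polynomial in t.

Reading the diagram top to bottom ('/'-over between positions i,i+1 = s_i, '\'-over = s_i^-1): braid word = s1 s1^-1 s2 s1 s2 s2 s1 s1 s2 s1 s1 s1^-1.
The presented braid s1 s1^-1 s2 s1 s2 s2 s1 s1 s2 s1 s1 s1^-1 on 3 strands reduces by inverse Markov moves (closure unchanged at each step):
  Deconjugate: the word is γ·β·γ⁻¹ with γ = s1 s1^-1 (prefix) and γ⁻¹ = s1 s1^-1 (suffix); strip both.
Reduced to β = s2 s1 s2 s2 s1 s1 s2 s1 on 3 strands, 8 crossings.
Compute on β:
Braid: s2 s1 s2 s2 s1 s1 s2 s1 on 3 strands, 8 crossings.
Writhe w = (#positive) - (#negative) = 8 - 0 = 8.
State-sum expansion of <K>. There are 2^8 = 256 states.
For each crossing: s=0 is the vertical smoothing, s=1 horizontal. Crossing k contributes A^(sign_k * (1 - 2*s_k)); loop factor d = -A^2 - A^-2.
Tabulate the states by total A-exponent and number of loops L (A-exp: L × count):
  A^8: L=3 ×1
  A^6: L=2 ×8
  A^4: L=1 ×16, L=3 ×12
  A^2: L=2 ×48, L=4 ×8
  A^0: L=1 ×17, L=3 ×51, L=5 ×2
  A^-2: L=2 ×34, L=4 ×22
  A^-4: L=1 ×4, L=3 ×21, L=5 ×3
  A^-6: L=2 ×4, L=4 ×4
  A^-8: L=3 ×1
Each group contributes A^e * Σ count * d^(L-1):
Powers of d = -A^2 - A^-2: d^2 = A^4 + 2 + A^-4; d^3 = -A^6 - 3*A^2 - 3*A^-2 - A^-6; d^4 = A^8 + 4*A^4 + 6 + 4*A^-4 + A^-8.
  A^8 * (d^2) = A^12 + 2*A^8 + A^4
  A^6 * (8*d) = -8*A^8 - 8*A^4
  A^4 * (16 + 12*d^2) = 12*A^8 + 40*A^4 + 12
  A^2 * (48*d + 8*d^3) = -8*A^8 - 72*A^4 - 72 - 8*A^-4
  A^0 * (17 + 51*d^2 + 2*d^4) = 2*A^8 + 59*A^4 + 131 + 59*A^-4 + 2*A^-8
  A^-2 * (34*d + 22*d^3) = -22*A^4 - 100 - 100*A^-4 - 22*A^-8
  A^-4 * (4 + 21*d^2 + 3*d^4) = 3*A^4 + 33 + 64*A^-4 + 33*A^-8 + 3*A^-12
  A^-6 * (4*d + 4*d^3) = -4 - 16*A^-4 - 16*A^-8 - 4*A^-12
  A^-8 * (d^2) = A^-4 + 2*A^-8 + A^-12
Summing the groups: <K> = A^12 + A^4 - A^-8
Normalise by the writhe: (-A^3)^(-w) = (-A^3)^(-8) = A^-24, so f(A) = A^-24 * <K> = A^-12 + A^-20 - A^-32.
Substitute A = t^(-1/4), i.e. A^e → t^(-e/4): V(t) = -t^8 + t^5 + t^3

Answer: -t^8 + t^5 + t^3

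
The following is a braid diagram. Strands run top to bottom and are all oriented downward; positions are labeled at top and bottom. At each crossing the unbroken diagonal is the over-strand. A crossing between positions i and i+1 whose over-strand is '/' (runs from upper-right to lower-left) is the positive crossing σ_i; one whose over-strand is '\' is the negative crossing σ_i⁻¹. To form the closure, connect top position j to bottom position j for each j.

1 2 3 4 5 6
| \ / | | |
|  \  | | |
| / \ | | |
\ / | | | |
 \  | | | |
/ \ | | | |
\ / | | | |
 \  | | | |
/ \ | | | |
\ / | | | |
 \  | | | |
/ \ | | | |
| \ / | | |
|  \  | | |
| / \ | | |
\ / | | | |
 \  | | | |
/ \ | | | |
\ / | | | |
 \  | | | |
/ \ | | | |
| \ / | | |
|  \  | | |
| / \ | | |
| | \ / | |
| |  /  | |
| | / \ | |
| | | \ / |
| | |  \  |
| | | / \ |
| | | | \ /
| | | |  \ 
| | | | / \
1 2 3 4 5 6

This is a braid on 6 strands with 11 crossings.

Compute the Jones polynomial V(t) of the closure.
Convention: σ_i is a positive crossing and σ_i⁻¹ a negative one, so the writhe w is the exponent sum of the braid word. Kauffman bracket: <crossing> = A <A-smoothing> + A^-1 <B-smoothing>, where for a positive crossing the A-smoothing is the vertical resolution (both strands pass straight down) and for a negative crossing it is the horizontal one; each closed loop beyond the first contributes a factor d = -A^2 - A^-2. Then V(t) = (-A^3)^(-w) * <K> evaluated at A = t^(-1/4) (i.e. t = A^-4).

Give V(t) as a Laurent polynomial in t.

t^-3 + t^-5 - t^-8

Derivation:
Reading the diagram top to bottom ('/'-over between positions i,i+1 = s_i, '\'-over = s_i^-1): braid word = s2^-1 s1^-1 s1^-1 s1^-1 s2^-1 s1^-1 s1^-1 s2^-1 s3 s4^-1 s5^-1.
The presented braid s2^-1 s1^-1 s1^-1 s1^-1 s2^-1 s1^-1 s1^-1 s2^-1 s3 s4^-1 s5^-1 on 6 strands reduces by inverse Markov moves (closure unchanged at each step):
  Destabilize: the word has the form β·s5^-1 where s5^-1 occurs only as the final letter (β ∈ B_5); drop it and the last strand → 5 strands.
  Destabilize: the word has the form β·s4^-1 where s4^-1 occurs only as the final letter (β ∈ B_4); drop it and the last strand → 4 strands.
  Destabilize: the word has the form β·s3 where s3 occurs only as the final letter (β ∈ B_3); drop it and the last strand → 3 strands.
Reduced to β = s2^-1 s1^-1 s1^-1 s1^-1 s2^-1 s1^-1 s1^-1 s2^-1 on 3 strands, 8 crossings.
Compute on β:
Braid: s2^-1 s1^-1 s1^-1 s1^-1 s2^-1 s1^-1 s1^-1 s2^-1 on 3 strands, 8 crossings.
Writhe w = (#positive) - (#negative) = 0 - 8 = -8.
Enumerate smoothing states for the bracket polynomial. There are 2^8 = 256 states.
For each crossing: s=0 is the vertical smoothing, s=1 horizontal. Crossing k contributes A^(sign_k * (1 - 2*s_k)); loop factor d = -A^2 - A^-2.
Tabulate the states by total A-exponent and number of loops L (A-exp: L × count):
  A^8: L=5 ×1
  A^6: L=4 ×7, L=6 ×1
  A^4: L=3 ×19, L=5 ×9
  A^2: L=2 ×24, L=4 ×31, L=6 ×1
  A^0: L=1 ×12, L=3 ×53, L=5 ×5
  A^-2: L=2 ×45, L=4 ×11
  A^-4: L=1 ×15, L=3 ×13
  A^-6: L=2 ×8
  A^-8: L=3 ×1
Each group contributes A^e * Σ count * d^(L-1):
Powers of d = -A^2 - A^-2: d^2 = A^4 + 2 + A^-4; d^3 = -A^6 - 3*A^2 - 3*A^-2 - A^-6; d^4 = A^8 + 4*A^4 + 6 + 4*A^-4 + A^-8; d^5 = -A^10 - 5*A^6 - 10*A^2 - 10*A^-2 - 5*A^-6 - A^-10.
  A^8 * (d^4) = A^16 + 4*A^12 + 6*A^8 + 4*A^4 + 1
  A^6 * (7*d^3 + d^5) = -A^16 - 12*A^12 - 31*A^8 - 31*A^4 - 12 - A^-4
  A^4 * (19*d^2 + 9*d^4) = 9*A^12 + 55*A^8 + 92*A^4 + 55 + 9*A^-4
  A^2 * (24*d + 31*d^3 + d^5) = -A^12 - 36*A^8 - 127*A^4 - 127 - 36*A^-4 - A^-8
  A^0 * (12 + 53*d^2 + 5*d^4) = 5*A^8 + 73*A^4 + 148 + 73*A^-4 + 5*A^-8
  A^-2 * (45*d + 11*d^3) = -11*A^4 - 78 - 78*A^-4 - 11*A^-8
  A^-4 * (15 + 13*d^2) = 13 + 41*A^-4 + 13*A^-8
  A^-6 * (8*d) = -8*A^-4 - 8*A^-8
  A^-8 * (d^2) = A^-4 + 2*A^-8 + A^-12
Summing the groups: <K> = -A^8 + A^-4 + A^-12
Normalise by the writhe: (-A^3)^(-w) = (-A^3)^(8) = A^24, so f(A) = A^24 * <K> = -A^32 + A^20 + A^12.
Substitute A = t^(-1/4), i.e. A^e → t^(-e/4): V(t) = t^-3 + t^-5 - t^-8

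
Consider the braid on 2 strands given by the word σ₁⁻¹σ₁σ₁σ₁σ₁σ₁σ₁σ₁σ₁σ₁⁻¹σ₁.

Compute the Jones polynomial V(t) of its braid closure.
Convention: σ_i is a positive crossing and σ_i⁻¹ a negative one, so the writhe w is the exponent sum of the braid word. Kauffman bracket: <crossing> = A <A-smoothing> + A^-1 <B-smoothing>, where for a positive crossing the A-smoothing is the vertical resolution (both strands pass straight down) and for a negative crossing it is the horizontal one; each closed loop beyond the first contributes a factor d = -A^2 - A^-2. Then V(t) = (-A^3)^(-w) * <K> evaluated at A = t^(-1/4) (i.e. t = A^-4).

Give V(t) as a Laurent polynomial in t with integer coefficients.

The presented braid s1^-1 s1 s1 s1 s1 s1 s1 s1 s1 s1^-1 s1 on 2 strands reduces by inverse Markov moves (closure unchanged at each step):
  Deconjugate: the word is γ·β·γ⁻¹ with γ = s1^-1 s1 (prefix) and γ⁻¹ = s1^-1 s1 (suffix); strip both.
Reduced to β = s1 s1 s1 s1 s1 s1 s1 on 2 strands, 7 crossings.
Compute on β:
Braid: s1 s1 s1 s1 s1 s1 s1 on 2 strands, 7 crossings.
Writhe w = (#positive) - (#negative) = 7 - 0 = 7.
State-sum expansion of <K>. There are 2^7 = 128 states.
Smooth each crossing (0=||, 1=⌣⌢); contribution A^(Σ sign_k(1-2s_k)) * d^(L-1).
Tabulate the states by total A-exponent and number of loops L (A-exp: L × count):
  A^7: L=2 ×1
  A^5: L=1 ×7
  A^3: L=2 ×21
  A^1: L=3 ×35
  A^-1: L=4 ×35
  A^-3: L=5 ×21
  A^-5: L=6 ×7
  A^-7: L=7 ×1
Each group contributes A^e * Σ count * d^(L-1):
Powers of d = -A^2 - A^-2: d^2 = A^4 + 2 + A^-4; d^3 = -A^6 - 3*A^2 - 3*A^-2 - A^-6; d^4 = A^8 + 4*A^4 + 6 + 4*A^-4 + A^-8; d^5 = -A^10 - 5*A^6 - 10*A^2 - 10*A^-2 - 5*A^-6 - A^-10; d^6 = A^12 + 6*A^8 + 15*A^4 + 20 + 15*A^-4 + 6*A^-8 + A^-12.
  A^7 * (d) = -A^9 - A^5
  A^5 * (7) = 7*A^5
  A^3 * (21*d) = -21*A^5 - 21*A
  A^1 * (35*d^2) = 35*A^5 + 70*A + 35*A^-3
  A^-1 * (35*d^3) = -35*A^5 - 105*A - 105*A^-3 - 35*A^-7
  A^-3 * (21*d^4) = 21*A^5 + 84*A + 126*A^-3 + 84*A^-7 + 21*A^-11
  A^-5 * (7*d^5) = -7*A^5 - 35*A - 70*A^-3 - 70*A^-7 - 35*A^-11 - 7*A^-15
  A^-7 * (d^6) = A^5 + 6*A + 15*A^-3 + 20*A^-7 + 15*A^-11 + 6*A^-15 + A^-19
Summing the groups: <K> = -A^9 - A + A^-3 - A^-7 + A^-11 - A^-15 + A^-19
Normalise by the writhe: (-A^3)^(-w) = (-A^3)^(-7) = -A^-21, so f(A) = -A^-21 * <K> = A^-12 + A^-20 - A^-24 + A^-28 - A^-32 + A^-36 - A^-40.
Substitute A = t^(-1/4), i.e. A^e → t^(-e/4): V(t) = -t^10 + t^9 - t^8 + t^7 - t^6 + t^5 + t^3

Answer: -t^10 + t^9 - t^8 + t^7 - t^6 + t^5 + t^3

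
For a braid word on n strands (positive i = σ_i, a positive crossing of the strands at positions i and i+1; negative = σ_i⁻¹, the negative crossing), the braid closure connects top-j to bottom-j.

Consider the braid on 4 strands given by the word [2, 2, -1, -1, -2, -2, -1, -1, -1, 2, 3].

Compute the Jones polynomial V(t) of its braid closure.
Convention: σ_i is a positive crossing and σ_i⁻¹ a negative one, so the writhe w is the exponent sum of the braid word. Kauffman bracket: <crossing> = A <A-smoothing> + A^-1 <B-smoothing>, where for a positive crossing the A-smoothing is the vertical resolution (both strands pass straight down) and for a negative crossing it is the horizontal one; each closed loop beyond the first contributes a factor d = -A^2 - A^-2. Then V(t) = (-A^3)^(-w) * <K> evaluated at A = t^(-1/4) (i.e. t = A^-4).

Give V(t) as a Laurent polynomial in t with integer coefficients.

The presented braid s2 s2 s1^-1 s1^-1 s2^-1 s2^-1 s1^-1 s1^-1 s1^-1 s2 s3 on 4 strands reduces by inverse Markov moves (closure unchanged at each step):
  Destabilize: the word has the form β·s3 where s3 occurs only as the final letter (β ∈ B_3); drop it and the last strand → 3 strands.
Reduced to β = s2 s2 s1^-1 s1^-1 s2^-1 s2^-1 s1^-1 s1^-1 s1^-1 s2 on 3 strands, 10 crossings.
Compute on β:
Braid: s2 s2 s1^-1 s1^-1 s2^-1 s2^-1 s1^-1 s1^-1 s1^-1 s2 on 3 strands, 10 crossings.
Writhe w = (#positive) - (#negative) = 3 - 7 = -4.
State-sum expansion of <K>. There are 2^10 = 1024 states.
Each crossing splits two ways (0=vertical, 1=horizontal). The state's weight is A^(#A-smoothings - #B-smoothings) * d^(loops - 1).
Tabulate the states by total A-exponent and number of loops L (A-exp: L × count):
  A^10: L=6 ×1
  A^8: L=5 ×10
  A^6: L=4 ×41, L=6 ×4
  A^4: L=3 ×87, L=5 ×32, L=7 ×1
  A^2: L=2 ×97, L=4 ×100, L=6 ×13
  A^0: L=1 ×46, L=3 ×152, L=5 ×52, L=7 ×2
  A^-2: L=2 ×103, L=4 ×96, L=6 ×11
  A^-4: L=1 ×15, L=3 ×79, L=5 ×26
  A^-6: L=2 ×18, L=4 ×26, L=6 ×1
  A^-8: L=3 ×8, L=5 ×2
  A^-10: L=4 ×1
Each group contributes A^e * Σ count * d^(L-1):
Powers of d = -A^2 - A^-2: d^2 = A^4 + 2 + A^-4; d^3 = -A^6 - 3*A^2 - 3*A^-2 - A^-6; d^4 = A^8 + 4*A^4 + 6 + 4*A^-4 + A^-8; d^5 = -A^10 - 5*A^6 - 10*A^2 - 10*A^-2 - 5*A^-6 - A^-10; d^6 = A^12 + 6*A^8 + 15*A^4 + 20 + 15*A^-4 + 6*A^-8 + A^-12.
  A^10 * (d^5) = -A^20 - 5*A^16 - 10*A^12 - 10*A^8 - 5*A^4 - 1
  A^8 * (10*d^4) = 10*A^16 + 40*A^12 + 60*A^8 + 40*A^4 + 10
  A^6 * (41*d^3 + 4*d^5) = -4*A^16 - 61*A^12 - 163*A^8 - 163*A^4 - 61 - 4*A^-4
  A^4 * (87*d^2 + 32*d^4 + d^6) = A^16 + 38*A^12 + 230*A^8 + 386*A^4 + 230 + 38*A^-4 + A^-8
  A^2 * (97*d + 100*d^3 + 13*d^5) = -13*A^12 - 165*A^8 - 527*A^4 - 527 - 165*A^-4 - 13*A^-8
  A^0 * (46 + 152*d^2 + 52*d^4 + 2*d^6) = 2*A^12 + 64*A^8 + 390*A^4 + 702 + 390*A^-4 + 64*A^-8 + 2*A^-12
  A^-2 * (103*d + 96*d^3 + 11*d^5) = -11*A^8 - 151*A^4 - 501 - 501*A^-4 - 151*A^-8 - 11*A^-12
  A^-4 * (15 + 79*d^2 + 26*d^4) = 26*A^4 + 183 + 329*A^-4 + 183*A^-8 + 26*A^-12
  A^-6 * (18*d + 26*d^3 + d^5) = -A^4 - 31 - 106*A^-4 - 106*A^-8 - 31*A^-12 - A^-16
  A^-8 * (8*d^2 + 2*d^4) = 2 + 16*A^-4 + 28*A^-8 + 16*A^-12 + 2*A^-16
  A^-10 * (d^3) = -A^-4 - 3*A^-8 - 3*A^-12 - A^-16
Summing the groups: <K> = -A^20 + 2*A^16 - 4*A^12 + 5*A^8 - 5*A^4 + 6 - 4*A^-4 + 3*A^-8 - A^-12
Normalise by the writhe: (-A^3)^(-w) = (-A^3)^(4) = A^12, so f(A) = A^12 * <K> = -A^32 + 2*A^28 - 4*A^24 + 5*A^20 - 5*A^16 + 6*A^12 - 4*A^8 + 3*A^4 - 1.
Substitute A = t^(-1/4), i.e. A^e → t^(-e/4): V(t) = -1 + 3*t^-1 - 4*t^-2 + 6*t^-3 - 5*t^-4 + 5*t^-5 - 4*t^-6 + 2*t^-7 - t^-8

Answer: -1 + 3*t^-1 - 4*t^-2 + 6*t^-3 - 5*t^-4 + 5*t^-5 - 4*t^-6 + 2*t^-7 - t^-8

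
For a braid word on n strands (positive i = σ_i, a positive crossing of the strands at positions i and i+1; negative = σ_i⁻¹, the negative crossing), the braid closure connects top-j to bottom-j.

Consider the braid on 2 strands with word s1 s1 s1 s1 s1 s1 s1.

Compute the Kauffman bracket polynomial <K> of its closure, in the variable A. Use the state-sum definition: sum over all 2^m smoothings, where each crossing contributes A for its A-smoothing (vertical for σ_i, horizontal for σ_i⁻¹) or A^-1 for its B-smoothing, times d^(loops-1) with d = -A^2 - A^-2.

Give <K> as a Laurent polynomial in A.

Braid: s1 s1 s1 s1 s1 s1 s1 on 2 strands, 7 crossings.
Writhe w = (#positive) - (#negative) = 7 - 0 = 7.
Enumerate smoothing states for the bracket polynomial. There are 2^7 = 128 states.
For each crossing: s=0 is the vertical smoothing, s=1 horizontal. Crossing k contributes A^(sign_k * (1 - 2*s_k)); loop factor d = -A^2 - A^-2.
Tabulate the states by total A-exponent and number of loops L (A-exp: L × count):
  A^7: L=2 ×1
  A^5: L=1 ×7
  A^3: L=2 ×21
  A^1: L=3 ×35
  A^-1: L=4 ×35
  A^-3: L=5 ×21
  A^-5: L=6 ×7
  A^-7: L=7 ×1
Each group contributes A^e * Σ count * d^(L-1):
Powers of d = -A^2 - A^-2: d^2 = A^4 + 2 + A^-4; d^3 = -A^6 - 3*A^2 - 3*A^-2 - A^-6; d^4 = A^8 + 4*A^4 + 6 + 4*A^-4 + A^-8; d^5 = -A^10 - 5*A^6 - 10*A^2 - 10*A^-2 - 5*A^-6 - A^-10; d^6 = A^12 + 6*A^8 + 15*A^4 + 20 + 15*A^-4 + 6*A^-8 + A^-12.
  A^7 * (d) = -A^9 - A^5
  A^5 * (7) = 7*A^5
  A^3 * (21*d) = -21*A^5 - 21*A
  A^1 * (35*d^2) = 35*A^5 + 70*A + 35*A^-3
  A^-1 * (35*d^3) = -35*A^5 - 105*A - 105*A^-3 - 35*A^-7
  A^-3 * (21*d^4) = 21*A^5 + 84*A + 126*A^-3 + 84*A^-7 + 21*A^-11
  A^-5 * (7*d^5) = -7*A^5 - 35*A - 70*A^-3 - 70*A^-7 - 35*A^-11 - 7*A^-15
  A^-7 * (d^6) = A^5 + 6*A + 15*A^-3 + 20*A^-7 + 15*A^-11 + 6*A^-15 + A^-19
Summing the groups: <K> = -A^9 - A + A^-3 - A^-7 + A^-11 - A^-15 + A^-19

Answer: -A^9 - A + A^-3 - A^-7 + A^-11 - A^-15 + A^-19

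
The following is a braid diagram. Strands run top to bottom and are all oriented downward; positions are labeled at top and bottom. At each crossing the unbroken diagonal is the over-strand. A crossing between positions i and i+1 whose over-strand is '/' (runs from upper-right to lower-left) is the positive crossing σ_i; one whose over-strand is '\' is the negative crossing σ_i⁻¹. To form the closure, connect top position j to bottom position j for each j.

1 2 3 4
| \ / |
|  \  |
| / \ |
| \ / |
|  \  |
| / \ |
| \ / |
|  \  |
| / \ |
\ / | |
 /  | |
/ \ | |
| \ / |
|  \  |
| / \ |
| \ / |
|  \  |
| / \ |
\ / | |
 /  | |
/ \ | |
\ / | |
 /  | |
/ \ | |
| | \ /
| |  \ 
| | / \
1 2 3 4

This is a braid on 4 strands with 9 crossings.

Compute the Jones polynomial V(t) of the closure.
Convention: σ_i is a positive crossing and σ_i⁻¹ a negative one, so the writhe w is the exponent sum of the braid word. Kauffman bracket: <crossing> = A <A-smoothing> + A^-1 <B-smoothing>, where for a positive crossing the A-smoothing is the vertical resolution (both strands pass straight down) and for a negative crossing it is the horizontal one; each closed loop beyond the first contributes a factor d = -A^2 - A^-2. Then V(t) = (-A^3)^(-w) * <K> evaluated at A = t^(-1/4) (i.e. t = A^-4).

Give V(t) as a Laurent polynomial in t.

-t^2 + 2*t - 3 + 5*t^-1 - 4*t^-2 + 5*t^-3 - 4*t^-4 + 2*t^-5 - t^-6

Derivation:
Reading the diagram top to bottom ('/'-over between positions i,i+1 = s_i, '\'-over = s_i^-1): braid word = s2^-1 s2^-1 s2^-1 s1 s2^-1 s2^-1 s1 s1 s3^-1.
The presented braid s2^-1 s2^-1 s2^-1 s1 s2^-1 s2^-1 s1 s1 s3^-1 on 4 strands reduces by inverse Markov moves (closure unchanged at each step):
  Destabilize: the word has the form β·s3^-1 where s3^-1 occurs only as the final letter (β ∈ B_3); drop it and the last strand → 3 strands.
Reduced to β = s2^-1 s2^-1 s2^-1 s1 s2^-1 s2^-1 s1 s1 on 3 strands, 8 crossings.
Compute on β:
Braid: s2^-1 s2^-1 s2^-1 s1 s2^-1 s2^-1 s1 s1 on 3 strands, 8 crossings.
Writhe w = (#positive) - (#negative) = 3 - 5 = -2.
State-sum expansion of <K>. There are 2^8 = 256 states.
Each crossing splits two ways (0=vertical, 1=horizontal). The state's weight is A^(#A-smoothings - #B-smoothings) * d^(loops - 1).
Tabulate the states by total A-exponent and number of loops L (A-exp: L × count):
  A^8: L=6 ×1
  A^6: L=5 ×8
  A^4: L=4 ×27, L=6 ×1
  A^2: L=3 ×50, L=5 ×6
  A^0: L=2 ×53, L=4 ×17
  A^-2: L=1 ×27, L=3 ×28, L=5 ×1
  A^-4: L=2 ×24, L=4 ×4
  A^-6: L=3 ×8
  A^-8: L=4 ×1
Each group contributes A^e * Σ count * d^(L-1):
Powers of d = -A^2 - A^-2: d^2 = A^4 + 2 + A^-4; d^3 = -A^6 - 3*A^2 - 3*A^-2 - A^-6; d^4 = A^8 + 4*A^4 + 6 + 4*A^-4 + A^-8; d^5 = -A^10 - 5*A^6 - 10*A^2 - 10*A^-2 - 5*A^-6 - A^-10.
  A^8 * (d^5) = -A^18 - 5*A^14 - 10*A^10 - 10*A^6 - 5*A^2 - A^-2
  A^6 * (8*d^4) = 8*A^14 + 32*A^10 + 48*A^6 + 32*A^2 + 8*A^-2
  A^4 * (27*d^3 + d^5) = -A^14 - 32*A^10 - 91*A^6 - 91*A^2 - 32*A^-2 - A^-6
  A^2 * (50*d^2 + 6*d^4) = 6*A^10 + 74*A^6 + 136*A^2 + 74*A^-2 + 6*A^-6
  A^0 * (53*d + 17*d^3) = -17*A^6 - 104*A^2 - 104*A^-2 - 17*A^-6
  A^-2 * (27 + 28*d^2 + d^4) = A^6 + 32*A^2 + 89*A^-2 + 32*A^-6 + A^-10
  A^-4 * (24*d + 4*d^3) = -4*A^2 - 36*A^-2 - 36*A^-6 - 4*A^-10
  A^-6 * (8*d^2) = 8*A^-2 + 16*A^-6 + 8*A^-10
  A^-8 * (d^3) = -A^-2 - 3*A^-6 - 3*A^-10 - A^-14
Summing the groups: <K> = -A^18 + 2*A^14 - 4*A^10 + 5*A^6 - 4*A^2 + 5*A^-2 - 3*A^-6 + 2*A^-10 - A^-14
Normalise by the writhe: (-A^3)^(-w) = (-A^3)^(2) = A^6, so f(A) = A^6 * <K> = -A^24 + 2*A^20 - 4*A^16 + 5*A^12 - 4*A^8 + 5*A^4 - 3 + 2*A^-4 - A^-8.
Substitute A = t^(-1/4), i.e. A^e → t^(-e/4): V(t) = -t^2 + 2*t - 3 + 5*t^-1 - 4*t^-2 + 5*t^-3 - 4*t^-4 + 2*t^-5 - t^-6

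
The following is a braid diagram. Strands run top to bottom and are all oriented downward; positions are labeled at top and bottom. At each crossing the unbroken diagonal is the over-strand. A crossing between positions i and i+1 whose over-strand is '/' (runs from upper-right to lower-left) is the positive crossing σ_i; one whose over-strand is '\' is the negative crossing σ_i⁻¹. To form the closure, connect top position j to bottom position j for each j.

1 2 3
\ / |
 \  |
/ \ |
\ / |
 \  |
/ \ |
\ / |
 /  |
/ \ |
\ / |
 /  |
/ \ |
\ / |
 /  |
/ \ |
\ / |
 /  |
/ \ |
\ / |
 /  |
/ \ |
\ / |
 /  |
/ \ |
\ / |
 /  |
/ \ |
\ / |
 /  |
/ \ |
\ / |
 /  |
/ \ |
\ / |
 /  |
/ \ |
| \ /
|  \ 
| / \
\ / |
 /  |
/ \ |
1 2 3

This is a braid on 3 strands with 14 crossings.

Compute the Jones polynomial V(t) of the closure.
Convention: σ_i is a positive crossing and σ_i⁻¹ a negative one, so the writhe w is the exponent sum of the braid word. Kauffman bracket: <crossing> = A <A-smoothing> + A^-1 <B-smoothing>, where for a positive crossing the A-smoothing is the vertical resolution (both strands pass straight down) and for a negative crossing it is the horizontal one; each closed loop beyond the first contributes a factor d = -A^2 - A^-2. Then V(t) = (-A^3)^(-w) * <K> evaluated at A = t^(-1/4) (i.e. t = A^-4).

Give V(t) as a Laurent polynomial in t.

-t^13 + t^12 - t^11 + t^10 - t^9 + t^8 - t^7 + t^6 + t^4

Derivation:
Reading the diagram top to bottom ('/'-over between positions i,i+1 = s_i, '\'-over = s_i^-1): braid word = s1^-1 s1^-1 s1 s1 s1 s1 s1 s1 s1 s1 s1 s1 s2^-1 s1.
The presented braid s1^-1 s1^-1 s1 s1 s1 s1 s1 s1 s1 s1 s1 s1 s2^-1 s1 on 3 strands reduces by inverse Markov moves (closure unchanged at each step):
  Deconjugate: the word is γ·β·γ⁻¹ with γ = s1^-1 (prefix) and γ⁻¹ = s1 (suffix); strip both.
  Destabilize: the word has the form β·s2^-1 where s2^-1 occurs only as the final letter (β ∈ B_2); drop it and the last strand → 2 strands.
  Deconjugate: the word is γ·β·γ⁻¹ with γ = s1^-1 (prefix) and γ⁻¹ = s1 (suffix); strip both.
Reduced to β = s1 s1 s1 s1 s1 s1 s1 s1 s1 on 2 strands, 9 crossings.
Compute on β:
Braid: s1 s1 s1 s1 s1 s1 s1 s1 s1 on 2 strands, 9 crossings.
Writhe w = (#positive) - (#negative) = 9 - 0 = 9.
Computing the Kauffman bracket via state sum. There are 2^9 = 512 states.
Smooth each crossing (0=||, 1=⌣⌢); contribution A^(Σ sign_k(1-2s_k)) * d^(L-1).
Tabulate the states by total A-exponent and number of loops L (A-exp: L × count):
  A^9: L=2 ×1
  A^7: L=1 ×9
  A^5: L=2 ×36
  A^3: L=3 ×84
  A^1: L=4 ×126
  A^-1: L=5 ×126
  A^-3: L=6 ×84
  A^-5: L=7 ×36
  A^-7: L=8 ×9
  A^-9: L=9 ×1
Each group contributes A^e * Σ count * d^(L-1):
Powers of d = -A^2 - A^-2: d^2 = A^4 + 2 + A^-4; d^3 = -A^6 - 3*A^2 - 3*A^-2 - A^-6; d^4 = A^8 + 4*A^4 + 6 + 4*A^-4 + A^-8; d^5 = -A^10 - 5*A^6 - 10*A^2 - 10*A^-2 - 5*A^-6 - A^-10; d^6 = A^12 + 6*A^8 + 15*A^4 + 20 + 15*A^-4 + 6*A^-8 + A^-12; d^7 = -A^14 - 7*A^10 - 21*A^6 - 35*A^2 - 35*A^-2 - 21*A^-6 - 7*A^-10 - A^-14; d^8 = A^16 + 8*A^12 + 28*A^8 + 56*A^4 + 70 + 56*A^-4 + 28*A^-8 + 8*A^-12 + A^-16.
  A^9 * (d) = -A^11 - A^7
  A^7 * (9) = 9*A^7
  A^5 * (36*d) = -36*A^7 - 36*A^3
  A^3 * (84*d^2) = 84*A^7 + 168*A^3 + 84*A^-1
  A^1 * (126*d^3) = -126*A^7 - 378*A^3 - 378*A^-1 - 126*A^-5
  A^-1 * (126*d^4) = 126*A^7 + 504*A^3 + 756*A^-1 + 504*A^-5 + 126*A^-9
  A^-3 * (84*d^5) = -84*A^7 - 420*A^3 - 840*A^-1 - 840*A^-5 - 420*A^-9 - 84*A^-13
  A^-5 * (36*d^6) = 36*A^7 + 216*A^3 + 540*A^-1 + 720*A^-5 + 540*A^-9 + 216*A^-13 + 36*A^-17
  A^-7 * (9*d^7) = -9*A^7 - 63*A^3 - 189*A^-1 - 315*A^-5 - 315*A^-9 - 189*A^-13 - 63*A^-17 - 9*A^-21
  A^-9 * (d^8) = A^7 + 8*A^3 + 28*A^-1 + 56*A^-5 + 70*A^-9 + 56*A^-13 + 28*A^-17 + 8*A^-21 + A^-25
Summing the groups: <K> = -A^11 - A^3 + A^-1 - A^-5 + A^-9 - A^-13 + A^-17 - A^-21 + A^-25
Normalise by the writhe: (-A^3)^(-w) = (-A^3)^(-9) = -A^-27, so f(A) = -A^-27 * <K> = A^-16 + A^-24 - A^-28 + A^-32 - A^-36 + A^-40 - A^-44 + A^-48 - A^-52.
Substitute A = t^(-1/4), i.e. A^e → t^(-e/4): V(t) = -t^13 + t^12 - t^11 + t^10 - t^9 + t^8 - t^7 + t^6 + t^4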